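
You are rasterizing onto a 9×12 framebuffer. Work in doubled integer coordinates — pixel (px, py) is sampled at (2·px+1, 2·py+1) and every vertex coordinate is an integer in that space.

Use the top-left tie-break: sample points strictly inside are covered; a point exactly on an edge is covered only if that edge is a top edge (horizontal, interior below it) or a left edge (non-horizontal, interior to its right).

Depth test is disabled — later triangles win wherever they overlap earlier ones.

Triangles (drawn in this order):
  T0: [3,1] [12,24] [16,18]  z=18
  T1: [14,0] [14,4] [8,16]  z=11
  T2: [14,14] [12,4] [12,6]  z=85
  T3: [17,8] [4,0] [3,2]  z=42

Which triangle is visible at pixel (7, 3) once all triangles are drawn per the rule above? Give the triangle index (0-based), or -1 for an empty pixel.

T0:
  2·area = 146  (B↔C swapped to make it positive)
  edge (3, 1)→(16, 18): d=(13,17) right/bottom  bias=-1
  edge (16, 18)→(12, 24): d=(-4,6) right/bottom  bias=-1
  edge (12, 24)→(3, 1): d=(-9,-23) top-left  bias=+0
    (1,0)@(3, 1): e=[0,146,0] → .  [on edge]
    (2,2)@(5, 5): e=[18,118,10] → X
    (3,2)@(7, 5): e=[-16,106,56] → .
    (2,3)@(5, 7): e=[44,110,-8] → .
    (3,3)@(7, 7): e=[10,98,38] → X
    (4,3)@(9, 7): e=[-24,86,84] → .
    (3,4)@(7, 9): e=[36,90,20] → X
    (4,4)@(9, 9): e=[2,78,66] → X
    (5,4)@(11, 9): e=[-32,66,112] → .
    (3,5)@(7, 11): e=[62,82,2] → X
    (5,5)@(11, 11): e=[-6,58,94] → .
    (3,6)@(7, 13): e=[88,74,-16] → .
  covered (19 px):
    . . . . . . . . .
    . . . . . . . . .
    . . X . . . . . .
    . . . X . . . . .
    . . . X X . . . .
    . . . X X . . . .
    . . . . X X . . .
    . . . . X X X . .
    . . . . . X X X .
    . . . . . X X X .
    . . . . . X X . .
    . . . . . . . . .
T1:
  2·area = 24
  edge (14, 0)→(14, 4): d=(0,4) right/bottom  bias=-1
  edge (14, 4)→(8, 16): d=(-6,12) right/bottom  bias=-1
  edge (8, 16)→(14, 0): d=(6,-16) top-left  bias=+0
    (6,1)@(13, 3): e=[4,18,2] → X
    (7,1)@(15, 3): e=[-4,-6,34] → .
    (6,2)@(13, 5): e=[4,6,14] → X
    (7,2)@(15, 5): e=[-4,-18,46] → .
    (6,3)@(13, 7): e=[4,-6,26] → .
    (5,4)@(11, 9): e=[12,6,6] → X
    (6,4)@(13, 9): e=[4,-18,38] → .
    (5,5)@(11, 11): e=[12,-6,18] → .
  covered (3 px):
    . . . . . . . . .
    . . . . . . X . .
    . . . . . . X . .
    . . . . . . . . .
    . . . . . X . . .
    . . . . . . . . .
    . . . . . . . . .
    . . . . . . . . .
    . . . . . . . . .
    . . . . . . . . .
    . . . . . . . . .
    . . . . . . . . .
T2:
  2·area = 4  (B↔C swapped to make it positive)
  edge (14, 14)→(12, 6): d=(-2,-8) top-left  bias=+0
  edge (12, 6)→(12, 4): d=(0,-2) top-left  bias=+0
  edge (12, 4)→(14, 14): d=(2,10) right/bottom  bias=-1
    (6,4)@(13, 9): e=[2,2,0] → .  [on edge]
    (7,9)@(15, 19): e=[-2,6,0] → .  [on edge]
  covered (0 px):
    . . . . . . . . .
    . . . . . . . . .
    . . . . . . . . .
    . . . . . . . . .
    . . . . . . . . .
    . . . . . . . . .
    . . . . . . . . .
    . . . . . . . . .
    . . . . . . . . .
    . . . . . . . . .
    . . . . . . . . .
    . . . . . . . . .
T3:
  2·area = 34  (B↔C swapped to make it positive)
  edge (17, 8)→(3, 2): d=(-14,-6) top-left  bias=+0
  edge (3, 2)→(4, 0): d=(1,-2) top-left  bias=+0
  edge (4, 0)→(17, 8): d=(13,8) right/bottom  bias=-1
    (2,0)@(5, 1): e=[26,3,5] → X
    (3,0)@(7, 1): e=[38,7,-11] → .
    (2,1)@(5, 3): e=[-2,5,31] → .
    (3,1)@(7, 3): e=[10,9,15] → X
    (4,1)@(9, 3): e=[22,13,-1] → .
    (3,2)@(7, 5): e=[-18,11,41] → .
    (5,2)@(11, 5): e=[6,19,9] → X
    (6,2)@(13, 5): e=[18,23,-7] → .
    (5,3)@(11, 7): e=[-22,21,35] → .
    (7,3)@(15, 7): e=[2,29,3] → X
    (8,3)@(17, 7): e=[14,33,-13] → .
    (7,4)@(15, 9): e=[-26,31,29] → .
  covered (4 px):
    . . X . . . . . .
    . . . X . . . . .
    . . . . . X . . .
    . . . . . . . X .
    . . . . . . . . .
    . . . . . . . . .
    . . . . . . . . .
    . . . . . . . . .
    . . . . . . . . .
    . . . . . . . . .
    . . . . . . . . .
    . . . . . . . . .

Z-buffer (winner per pixel, '.' = empty):
  . . 3 . . . . . .
  . . . 3 . . 1 . .
  . . 0 . . 3 1 . .
  . . . 0 . . . 3 .
  . . . 0 0 1 . . .
  . . . 0 0 . . . .
  . . . . 0 0 . . .
  . . . . 0 0 0 . .
  . . . . . 0 0 0 .
  . . . . . 0 0 0 .
  . . . . . 0 0 . .
  . . . . . . . . .

Answer: 3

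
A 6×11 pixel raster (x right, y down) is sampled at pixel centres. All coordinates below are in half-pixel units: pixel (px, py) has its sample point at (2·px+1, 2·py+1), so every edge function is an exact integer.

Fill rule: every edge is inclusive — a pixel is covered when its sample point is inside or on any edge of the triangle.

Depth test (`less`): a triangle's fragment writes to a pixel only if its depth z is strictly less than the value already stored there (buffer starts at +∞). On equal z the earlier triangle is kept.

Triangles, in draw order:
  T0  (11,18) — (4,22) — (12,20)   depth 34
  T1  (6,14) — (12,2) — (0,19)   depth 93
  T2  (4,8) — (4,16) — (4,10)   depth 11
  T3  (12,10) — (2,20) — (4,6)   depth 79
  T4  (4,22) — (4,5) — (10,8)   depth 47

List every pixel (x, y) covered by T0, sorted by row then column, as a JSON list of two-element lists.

T0:
  2·area = 18  (B↔C swapped to make it positive)
  edge (11, 18)→(12, 20): d=(1,2) inclusive
  edge (12, 20)→(4, 22): d=(-8,2) inclusive
  edge (4, 22)→(11, 18): d=(7,-4) inclusive
    (5,9)@(11, 19): e=[1,10,7] → █
    (3,10)@(7, 21): e=[11,2,5] → █
    (4,10)@(9, 21): e=[7,-2,13] → ·
    (5,10)@(11, 21): e=[3,-6,21] → ·
  covered (2 px):
    · · · · · ·
    · · · · · ·
    · · · · · ·
    · · · · · ·
    · · · · · ·
    · · · · · ·
    · · · · · ·
    · · · · · ·
    · · · · · ·
    · · · · · █
    · · · █ · ·
T1:
  2·area = 42  (B↔C swapped to make it positive)
  edge (6, 14)→(0, 19): d=(-6,5) inclusive
  edge (0, 19)→(12, 2): d=(12,-17) inclusive
  edge (12, 2)→(6, 14): d=(-6,12) inclusive
    (4,3)@(9, 7): e=[27,9,6] → █
    (5,3)@(11, 7): e=[17,43,-18] → ·
    (4,4)@(9, 9): e=[15,33,-6] → ·
    (3,5)@(7, 11): e=[13,23,6] → █
    (4,5)@(9, 11): e=[3,57,-18] → ·
    (2,6)@(5, 13): e=[11,13,18] → █
    (3,6)@(7, 13): e=[1,47,-6] → ·
    (1,7)@(3, 15): e=[9,3,30] → █
    (2,7)@(5, 15): e=[-1,37,6] → ·
    (1,8)@(3, 17): e=[-3,27,18] → ·
  covered (4 px):
    · · · · · ·
    · · · · · ·
    · · · · · ·
    · · · · █ ·
    · · · · · ·
    · · · █ · ·
    · · █ · · ·
    · █ · · · ·
    · · · · · ·
    · · · · · ·
    · · · · · ·
T2:
  degenerate (2·area = 0) — covers nothing
T3:
  2·area = 120
  edge (12, 10)→(2, 20): d=(-10,10) inclusive
  edge (2, 20)→(4, 6): d=(2,-14) inclusive
  edge (4, 6)→(12, 10): d=(8,4) inclusive
    (2,3)@(5, 7): e=[100,16,4] → █
    (3,3)@(7, 7): e=[80,44,-4] → ·
    (2,4)@(5, 9): e=[80,20,20] → █
    (3,4)@(7, 9): e=[60,48,12] → █
    (4,4)@(9, 9): e=[40,76,4] → █
    (5,4)@(11, 9): e=[20,104,-4] → ·
    (2,5)@(5, 11): e=[60,24,36] → █
    (5,5)@(11, 11): e=[0,108,12] → █  [on edge]
    (1,6)@(3, 13): e=[60,0,60] → █  [on edge]
    (4,6)@(9, 13): e=[0,84,36] → █  [on edge]
    (5,6)@(11, 13): e=[-20,112,28] → ·
    (1,7)@(3, 15): e=[40,4,76] → █
    (3,7)@(7, 15): e=[0,60,60] → █  [on edge]
    (2,8)@(5, 17): e=[0,36,84] → █  [on edge]
    (1,9)@(3, 19): e=[0,12,108] → █  [on edge]
    (0,10)@(1, 21): e=[0,-12,132] → ·  [on edge]
  covered (18 px):
    · · · · · ·
    · · · · · ·
    · · · · · ·
    · · █ · · ·
    · · █ █ █ ·
    · · █ █ █ █
    · █ █ █ █ ·
    · █ █ █ · ·
    · █ █ · · ·
    · █ · · · ·
    · · · · · ·
T4:
  2·area = 102
  edge (4, 22)→(4, 5): d=(0,-17) inclusive
  edge (4, 5)→(10, 8): d=(6,3) inclusive
  edge (10, 8)→(4, 22): d=(-6,14) inclusive
    (2,3)@(5, 7): e=[17,9,76] → █
    (3,3)@(7, 7): e=[51,3,48] → █
    (4,3)@(9, 7): e=[85,-3,20] → ·
    (2,4)@(5, 9): e=[17,21,64] → █
    (4,4)@(9, 9): e=[85,9,8] → █
    (5,4)@(11, 9): e=[119,3,-20] → ·
    (2,5)@(5, 11): e=[17,33,52] → █
    (4,5)@(9, 11): e=[85,21,-4] → ·
    (2,6)@(5, 13): e=[17,45,40] → █
    (4,6)@(9, 13): e=[85,33,-16] → ·
    (2,7)@(5, 15): e=[17,57,28] → █
    (3,7)@(7, 15): e=[51,51,0] → █  [on edge]
  covered (13 px):
    · · · · · ·
    · · · · · ·
    · · · · · ·
    · · █ █ · ·
    · · █ █ █ ·
    · · █ █ · ·
    · · █ █ · ·
    · · █ █ · ·
    · · █ · · ·
    · · █ · · ·
    · · · · · ·

Result: [[5,9],[3,10]]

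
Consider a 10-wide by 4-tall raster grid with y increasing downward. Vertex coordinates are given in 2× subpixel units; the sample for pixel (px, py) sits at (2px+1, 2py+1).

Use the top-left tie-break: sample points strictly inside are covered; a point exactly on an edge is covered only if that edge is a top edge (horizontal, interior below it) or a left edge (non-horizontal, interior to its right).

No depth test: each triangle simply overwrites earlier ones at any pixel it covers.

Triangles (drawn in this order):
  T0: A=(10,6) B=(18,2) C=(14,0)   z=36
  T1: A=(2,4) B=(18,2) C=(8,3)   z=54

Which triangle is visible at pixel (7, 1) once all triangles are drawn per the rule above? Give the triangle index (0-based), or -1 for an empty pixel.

T0:
  2·area = 32  (B↔C swapped to make it positive)
  edge (10, 6)→(14, 0): d=(4,-6) top-left  bias=+0
  edge (14, 0)→(18, 2): d=(4,2) right/bottom  bias=-1
  edge (18, 2)→(10, 6): d=(-8,4) right/bottom  bias=-1
    (7,0)@(15, 1): e=[10,2,20] → X
    (8,0)@(17, 1): e=[22,-2,12] → .
    (6,1)@(13, 3): e=[6,14,12] → X
    (8,1)@(17, 3): e=[30,6,-4] → .
    (5,2)@(11, 5): e=[2,26,4] → X
    (6,2)@(13, 5): e=[14,22,-4] → .
    (7,2)@(15, 5): e=[26,18,-12] → .
    (5,3)@(11, 7): e=[10,34,-12] → .
  covered (4 px):
    . . . . . . . X . .
    . . . . . . X X . .
    . . . . . X . . . .
    . . . . . . . . . .
T1:
  2·area = 4  (B↔C swapped to make it positive)
  edge (2, 4)→(8, 3): d=(6,-1) top-left  bias=+0
  edge (8, 3)→(18, 2): d=(10,-1) top-left  bias=+0
  edge (18, 2)→(2, 4): d=(-16,2) right/bottom  bias=-1
    (4,1)@(9, 3): e=[1,1,2] → X
    (5,1)@(11, 3): e=[3,3,-2] → .
    (4,2)@(9, 5): e=[13,21,-30] → .
  covered (1 px):
    . . . . . . . . . .
    . . . . X . . . . .
    . . . . . . . . . .
    . . . . . . . . . .

Z-buffer (winner per pixel, '.' = empty):
  . . . . . . . 0 . .
  . . . . 1 . 0 0 . .
  . . . . . 0 . . . .
  . . . . . . . . . .

Final: 0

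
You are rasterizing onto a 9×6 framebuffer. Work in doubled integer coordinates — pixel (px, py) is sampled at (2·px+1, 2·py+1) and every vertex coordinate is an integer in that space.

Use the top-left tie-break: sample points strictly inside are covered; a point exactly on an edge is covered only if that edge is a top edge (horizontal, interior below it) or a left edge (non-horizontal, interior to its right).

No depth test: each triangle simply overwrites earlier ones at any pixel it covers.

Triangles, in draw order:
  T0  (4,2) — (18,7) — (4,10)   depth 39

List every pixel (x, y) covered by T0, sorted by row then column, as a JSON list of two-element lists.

T0:
  2·area = 112
  edge (4, 2)→(18, 7): d=(14,5) right/bottom  bias=-1
  edge (18, 7)→(4, 10): d=(-14,3) right/bottom  bias=-1
  edge (4, 10)→(4, 2): d=(0,-8) top-left  bias=+0
    (2,1)@(5, 3): e=[9,95,8] → #
    (3,1)@(7, 3): e=[-1,89,24] → ·
    (2,2)@(5, 5): e=[37,67,8] → #
    (3,2)@(7, 5): e=[27,61,24] → #
    (4,2)@(9, 5): e=[17,55,40] → #
    (5,2)@(11, 5): e=[7,49,56] → #
    (6,2)@(13, 5): e=[-3,43,72] → ·
    (2,3)@(5, 7): e=[65,39,8] → #
    (6,3)@(13, 7): e=[25,15,72] → #
    (7,3)@(15, 7): e=[15,9,88] → #
    (8,3)@(17, 7): e=[5,3,104] → #
    (2,4)@(5, 9): e=[93,11,8] → #
  covered (14 px):
    · · · · · · · · ·
    · · # · · · · · ·
    · · # # # # · · ·
    · · # # # # # # #
    · · # # · · · · ·
    · · · · · · · · ·

Result: [[2,1],[2,2],[3,2],[4,2],[5,2],[2,3],[3,3],[4,3],[5,3],[6,3],[7,3],[8,3],[2,4],[3,4]]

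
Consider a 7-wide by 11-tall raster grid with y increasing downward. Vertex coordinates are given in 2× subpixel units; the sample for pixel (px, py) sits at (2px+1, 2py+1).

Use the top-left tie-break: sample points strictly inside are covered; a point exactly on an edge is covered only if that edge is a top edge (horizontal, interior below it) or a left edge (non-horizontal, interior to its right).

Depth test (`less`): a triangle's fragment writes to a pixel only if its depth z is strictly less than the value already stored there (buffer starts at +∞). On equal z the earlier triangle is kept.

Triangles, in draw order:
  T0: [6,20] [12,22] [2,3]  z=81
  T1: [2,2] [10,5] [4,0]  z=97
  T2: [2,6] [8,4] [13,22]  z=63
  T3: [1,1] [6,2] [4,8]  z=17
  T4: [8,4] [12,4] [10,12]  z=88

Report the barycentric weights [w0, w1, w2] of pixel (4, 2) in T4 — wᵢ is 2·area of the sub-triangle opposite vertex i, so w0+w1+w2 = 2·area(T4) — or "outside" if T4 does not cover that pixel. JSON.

T0:
  2·area = 94  (B↔C swapped to make it positive)
  edge (6, 20)→(2, 3): d=(-4,-17) top-left  bias=+0
  edge (2, 3)→(12, 22): d=(10,19) right/bottom  bias=-1
  edge (12, 22)→(6, 20): d=(-6,-2) top-left  bias=+0
    (1,2)@(3, 5): e=[9,1,84] → X
    (2,2)@(5, 5): e=[43,-37,88] → .
    (1,3)@(3, 7): e=[1,21,72] → X
    (2,3)@(5, 7): e=[35,-17,76] → .
    (1,4)@(3, 9): e=[-7,41,60] → .
    (2,4)@(5, 9): e=[27,3,64] → X
    (3,4)@(7, 9): e=[61,-35,68] → .
    (2,5)@(5, 11): e=[19,23,52] → X
    (3,5)@(7, 11): e=[53,-15,56] → .
    (2,6)@(5, 13): e=[11,43,40] → X
    (3,6)@(7, 13): e=[45,5,44] → X
    (4,6)@(9, 13): e=[79,-33,48] → .
    (1,9)@(3, 19): e=[-47,141,0] → .  [on edge]
    (4,10)@(9, 21): e=[47,47,0] → X  [on edge]
  covered (14 px):
    . . . . . . .
    . . . . . . .
    . X . . . . .
    . X . . . . .
    . . X . . . .
    . . X . . . .
    . . X X . . .
    . . X X . . .
    . . . X X . .
    . . . X X . .
    . . . . X X .
T1:
  2·area = 22  (B↔C swapped to make it positive)
  edge (2, 2)→(4, 0): d=(2,-2) top-left  bias=+0
  edge (4, 0)→(10, 5): d=(6,5) right/bottom  bias=-1
  edge (10, 5)→(2, 2): d=(-8,-3) top-left  bias=+0
    (1,0)@(3, 1): e=[0,11,11] → X  [on edge]
    (2,0)@(5, 1): e=[4,1,17] → X
    (3,0)@(7, 1): e=[8,-9,23] → .
    (0,1)@(1, 3): e=[0,33,-11] → .  [on edge]
    (1,1)@(3, 3): e=[4,23,-5] → .
    (2,1)@(5, 3): e=[8,13,1] → X
    (3,1)@(7, 3): e=[12,3,7] → X
    (4,1)@(9, 3): e=[16,-7,13] → .
    (2,2)@(5, 5): e=[12,25,-15] → .
    (3,2)@(7, 5): e=[16,15,-9] → .
  covered (4 px):
    . X X . . . .
    . . X X . . .
    . . . . . . .
    . . . . . . .
    . . . . . . .
    . . . . . . .
    . . . . . . .
    . . . . . . .
    . . . . . . .
    . . . . . . .
    . . . . . . .
T2:
  2·area = 118
  edge (2, 6)→(8, 4): d=(6,-2) top-left  bias=+0
  edge (8, 4)→(13, 22): d=(5,18) right/bottom  bias=-1
  edge (13, 22)→(2, 6): d=(-11,-16) top-left  bias=+0
    (5,1)@(11, 3): e=[0,-59,177] → .  [on edge]
    (2,2)@(5, 5): e=[0,59,59] → X  [on edge]
    (3,2)@(7, 5): e=[4,23,91] → X
    (4,2)@(9, 5): e=[8,-13,123] → .
    (1,3)@(3, 7): e=[8,105,5] → X
    (4,3)@(9, 7): e=[20,-3,101] → .
    (1,4)@(3, 9): e=[20,115,-17] → .
    (2,4)@(5, 9): e=[24,79,15] → X
    (4,4)@(9, 9): e=[32,7,79] → X
    (5,4)@(11, 9): e=[36,-29,111] → .
    (2,5)@(5, 11): e=[36,89,-7] → .
    (3,5)@(7, 11): e=[40,53,25] → X
  covered (16 px):
    . . . . . . .
    . . . . . . .
    . . X X . . .
    . X X X . . .
    . . X X X . .
    . . . X X . .
    . . . X X . .
    . . . . X X .
    . . . . . X .
    . . . . . X .
    . . . . . . .
T3:
  2·area = 32
  edge (1, 1)→(6, 2): d=(5,1) right/bottom  bias=-1
  edge (6, 2)→(4, 8): d=(-2,6) right/bottom  bias=-1
  edge (4, 8)→(1, 1): d=(-3,-7) top-left  bias=+0
    (0,0)@(1, 1): e=[0,32,0] → .  [on edge]
    (1,1)@(3, 3): e=[8,16,8] → X
    (2,1)@(5, 3): e=[6,4,22] → X
    (3,1)@(7, 3): e=[4,-8,36] → .
    (5,1)@(11, 3): e=[0,-32,64] → .  [on edge]
    (1,2)@(3, 5): e=[18,12,2] → X
    (2,2)@(5, 5): e=[16,0,16] → .  [on edge]
    (1,3)@(3, 7): e=[28,8,-4] → .
    (1,5)@(3, 11): e=[48,0,-16] → .  [on edge]
    (3,7)@(7, 15): e=[64,-32,0] → .  [on edge]
    (0,8)@(1, 17): e=[80,0,-48] → .  [on edge]
  covered (3 px):
    . . . . . . .
    . X X . . . .
    . X . . . . .
    . . . . . . .
    . . . . . . .
    . . . . . . .
    . . . . . . .
    . . . . . . .
    . . . . . . .
    . . . . . . .
    . . . . . . .
T4:
  2·area = 32
  edge (8, 4)→(12, 4): d=(4,0) top-left  bias=+0
  edge (12, 4)→(10, 12): d=(-2,8) right/bottom  bias=-1
  edge (10, 12)→(8, 4): d=(-2,-8) top-left  bias=+0
    (4,2)@(9, 5): e=[4,22,6] → X
    (5,2)@(11, 5): e=[4,6,22] → X
    (6,2)@(13, 5): e=[4,-10,38] → .
    (4,3)@(9, 7): e=[12,18,2] → X
    (6,3)@(13, 7): e=[12,-14,34] → .
    (4,4)@(9, 9): e=[20,14,-2] → .
    (5,4)@(11, 9): e=[20,-2,14] → .
  covered (4 px):
    . . . . . . .
    . . . . . . .
    . . . . X X .
    . . . . X X .
    . . . . . . .
    . . . . . . .
    . . . . . . .
    . . . . . . .
    . . . . . . .
    . . . . . . .
    . . . . . . .

Answer: [22,6,4]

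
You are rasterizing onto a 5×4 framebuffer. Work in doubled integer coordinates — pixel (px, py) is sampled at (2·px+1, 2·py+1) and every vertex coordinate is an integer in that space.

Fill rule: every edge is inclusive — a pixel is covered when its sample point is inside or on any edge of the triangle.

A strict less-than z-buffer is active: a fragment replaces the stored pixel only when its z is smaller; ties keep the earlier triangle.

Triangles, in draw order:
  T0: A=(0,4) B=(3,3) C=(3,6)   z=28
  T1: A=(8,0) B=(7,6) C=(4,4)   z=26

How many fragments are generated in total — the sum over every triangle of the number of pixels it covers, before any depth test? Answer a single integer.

T0:
  2·area = 9
  edge (0, 4)→(3, 3): d=(3,-1) inclusive
  edge (3, 3)→(3, 6): d=(0,3) inclusive
  edge (3, 6)→(0, 4): d=(-3,-2) inclusive
    (1,0)@(3, 1): e=[-6,0,15] → ·  [on edge]
    (4,0)@(9, 1): e=[0,-18,27] → ·  [on edge]
    (1,1)@(3, 3): e=[0,0,9] → #  [on edge]
    (2,1)@(5, 3): e=[2,-6,13] → ·
    (1,2)@(3, 5): e=[6,0,3] → #  [on edge]
    (2,2)@(5, 5): e=[8,-6,7] → ·
    (1,3)@(3, 7): e=[12,0,-3] → ·  [on edge]
  covered (2 px):
    · · · · ·
    · # · · ·
    · # · · ·
    · · · · ·
T1:
  2·area = 20
  edge (8, 0)→(7, 6): d=(-1,6) inclusive
  edge (7, 6)→(4, 4): d=(-3,-2) inclusive
  edge (4, 4)→(8, 0): d=(4,-4) inclusive
    (3,0)@(7, 1): e=[5,15,0] → #  [on edge]
    (4,0)@(9, 1): e=[-7,19,8] → ·
    (2,1)@(5, 3): e=[15,5,0] → #  [on edge]
    (4,1)@(9, 3): e=[-9,13,16] → ·
    (1,2)@(3, 5): e=[25,-5,0] → ·  [on edge]
    (2,2)@(5, 5): e=[13,-1,8] → ·
    (3,2)@(7, 5): e=[1,3,16] → #
    (4,2)@(9, 5): e=[-11,7,24] → ·
    (0,3)@(1, 7): e=[35,-15,0] → ·  [on edge]
    (3,3)@(7, 7): e=[-1,-3,24] → ·
  covered (4 px):
    · · · # ·
    · · # # ·
    · · · # ·
    · · · · ·

Answer: 6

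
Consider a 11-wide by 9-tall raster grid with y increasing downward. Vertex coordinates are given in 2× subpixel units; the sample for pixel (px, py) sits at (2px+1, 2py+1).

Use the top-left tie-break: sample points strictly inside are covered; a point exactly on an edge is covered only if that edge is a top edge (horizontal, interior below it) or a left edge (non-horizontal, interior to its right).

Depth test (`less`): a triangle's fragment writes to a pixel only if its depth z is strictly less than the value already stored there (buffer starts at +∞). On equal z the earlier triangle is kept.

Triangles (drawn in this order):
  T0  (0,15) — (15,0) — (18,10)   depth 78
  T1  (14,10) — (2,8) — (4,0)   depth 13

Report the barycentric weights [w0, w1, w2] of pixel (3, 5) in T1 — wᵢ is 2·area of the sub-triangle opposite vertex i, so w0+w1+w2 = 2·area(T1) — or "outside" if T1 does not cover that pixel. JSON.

T0:
  2·area = 195
  edge (0, 15)→(15, 0): d=(15,-15) top-left  bias=+0
  edge (15, 0)→(18, 10): d=(3,10) right/bottom  bias=-1
  edge (18, 10)→(0, 15): d=(-18,5) right/bottom  bias=-1
    (7,0)@(15, 1): e=[15,3,177] → █
    (8,0)@(17, 1): e=[45,-17,167] → ·
    (6,1)@(13, 3): e=[15,29,151] → █
    (8,1)@(17, 3): e=[75,-11,131] → ·
    (5,2)@(11, 5): e=[15,55,125] → █
    (8,2)@(17, 5): e=[105,-5,95] → ·
    (4,3)@(9, 7): e=[15,81,99] → █
    (8,3)@(17, 7): e=[135,1,59] → █
    (9,3)@(19, 7): e=[165,-19,49] → ·
    (3,4)@(7, 9): e=[15,107,73] → █
    (9,4)@(19, 9): e=[195,-13,13] → ·
    (2,5)@(5, 11): e=[15,133,47] → █
  covered (25 px):
    · · · · · · · █ · · ·
    · · · · · · █ █ · · ·
    · · · · · █ █ █ · · ·
    · · · · █ █ █ █ █ · ·
    · · · █ █ █ █ █ █ · ·
    · · █ █ █ █ █ · · · ·
    · █ █ █ · · · · · · ·
    · · · · · · · · · · ·
    · · · · · · · · · · ·
T1:
  2·area = 100
  edge (14, 10)→(2, 8): d=(-12,-2) top-left  bias=+0
  edge (2, 8)→(4, 0): d=(2,-8) top-left  bias=+0
  edge (4, 0)→(14, 10): d=(10,10) right/bottom  bias=-1
    (2,0)@(5, 1): e=[90,10,0] → ·  [on edge]
    (2,1)@(5, 3): e=[66,14,20] → █
    (3,1)@(7, 3): e=[70,30,0] → ·  [on edge]
    (1,2)@(3, 5): e=[38,2,60] → █
    (3,2)@(7, 5): e=[46,34,20] → █
    (4,2)@(9, 5): e=[50,50,0] → ·  [on edge]
    (1,3)@(3, 7): e=[14,6,80] → █
    (4,3)@(9, 7): e=[26,54,20] → █
    (5,3)@(11, 7): e=[30,70,0] → ·  [on edge]
    (1,4)@(3, 9): e=[-10,10,100] → ·
    (2,4)@(5, 9): e=[-6,26,80] → ·
    (3,4)@(7, 9): e=[-2,42,60] → ·
    (6,4)@(13, 9): e=[10,90,0] → ·  [on edge]
    (7,5)@(15, 11): e=[-10,110,0] → ·  [on edge]
    (8,6)@(17, 13): e=[-30,130,0] → ·  [on edge]
    (9,7)@(19, 15): e=[-50,150,0] → ·  [on edge]
    (10,8)@(21, 17): e=[-70,170,0] → ·  [on edge]
  covered (10 px):
    · · · · · · · · · · ·
    · · █ · · · · · · · ·
    · █ █ █ · · · · · · ·
    · █ █ █ █ · · · · · ·
    · · · · █ █ · · · · ·
    · · · · · · · · · · ·
    · · · · · · · · · · ·
    · · · · · · · · · · ·
    · · · · · · · · · · ·

Result: "outside"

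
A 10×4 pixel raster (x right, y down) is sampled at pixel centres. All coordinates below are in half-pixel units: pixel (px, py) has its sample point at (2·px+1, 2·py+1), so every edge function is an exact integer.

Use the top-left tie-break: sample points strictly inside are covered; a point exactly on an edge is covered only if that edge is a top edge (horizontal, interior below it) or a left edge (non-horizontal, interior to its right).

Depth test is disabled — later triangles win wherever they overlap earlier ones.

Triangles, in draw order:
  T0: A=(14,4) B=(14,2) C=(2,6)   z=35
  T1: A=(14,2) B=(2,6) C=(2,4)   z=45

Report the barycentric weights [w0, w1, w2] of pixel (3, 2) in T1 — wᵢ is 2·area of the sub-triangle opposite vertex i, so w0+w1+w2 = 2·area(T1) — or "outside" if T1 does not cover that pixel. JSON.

T0:
  2·area = 24  (B↔C swapped to make it positive)
  edge (14, 4)→(2, 6): d=(-12,2) right/bottom  bias=-1
  edge (2, 6)→(14, 2): d=(12,-4) top-left  bias=+0
  edge (14, 2)→(14, 4): d=(0,2) right/bottom  bias=-1
    (8,0)@(17, 1): e=[30,0,-6] → .  [on edge]
    (5,1)@(11, 3): e=[18,0,6] → X  [on edge]
    (6,1)@(13, 3): e=[14,8,2] → X
    (7,1)@(15, 3): e=[10,16,-2] → .
    (2,2)@(5, 5): e=[6,0,18] → X  [on edge]
    (3,2)@(7, 5): e=[2,8,14] → X
    (4,2)@(9, 5): e=[-2,16,10] → .
    (5,2)@(11, 5): e=[-6,24,6] → .
    (6,2)@(13, 5): e=[-10,32,2] → .
    (2,3)@(5, 7): e=[-18,24,18] → .
    (3,3)@(7, 7): e=[-22,32,14] → .
  covered (4 px):
    . . . . . . . . . .
    . . . . . X X . . .
    . . X X . . . . . .
    . . . . . . . . . .
T1:
  2·area = 24
  edge (14, 2)→(2, 6): d=(-12,4) right/bottom  bias=-1
  edge (2, 6)→(2, 4): d=(0,-2) top-left  bias=+0
  edge (2, 4)→(14, 2): d=(12,-2) top-left  bias=+0
    (8,0)@(17, 1): e=[0,30,-6] → .  [on edge]
    (4,1)@(9, 3): e=[8,14,2] → X
    (5,1)@(11, 3): e=[0,18,6] → .  [on edge]
    (1,2)@(3, 5): e=[8,2,14] → X
    (2,2)@(5, 5): e=[0,6,18] → .  [on edge]
    (4,2)@(9, 5): e=[-16,14,26] → .
    (1,3)@(3, 7): e=[-16,2,38] → .
  covered (2 px):
    . . . . . . . . . .
    . . . . X . . . . .
    . X . . . . . . . .
    . . . . . . . . . .

Final: "outside"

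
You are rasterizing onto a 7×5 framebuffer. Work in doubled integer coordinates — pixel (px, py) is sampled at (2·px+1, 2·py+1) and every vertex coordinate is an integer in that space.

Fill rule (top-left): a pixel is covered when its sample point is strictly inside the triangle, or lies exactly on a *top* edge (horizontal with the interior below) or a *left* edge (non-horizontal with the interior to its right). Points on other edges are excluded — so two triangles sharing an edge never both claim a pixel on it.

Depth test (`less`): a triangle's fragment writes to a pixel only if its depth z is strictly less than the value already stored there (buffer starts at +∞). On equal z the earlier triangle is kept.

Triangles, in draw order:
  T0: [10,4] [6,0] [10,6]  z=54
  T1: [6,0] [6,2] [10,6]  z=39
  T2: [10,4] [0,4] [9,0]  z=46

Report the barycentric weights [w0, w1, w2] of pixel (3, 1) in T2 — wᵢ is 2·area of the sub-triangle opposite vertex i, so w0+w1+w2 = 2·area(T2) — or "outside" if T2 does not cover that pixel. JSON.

T0:
  2·area = 8  (B↔C swapped to make it positive)
  edge (10, 4)→(10, 6): d=(0,2) right/bottom  bias=-1
  edge (10, 6)→(6, 0): d=(-4,-6) top-left  bias=+0
  edge (6, 0)→(10, 4): d=(4,4) right/bottom  bias=-1
    (3,0)@(7, 1): e=[6,2,0] → .  [on edge]
    (4,1)@(9, 3): e=[2,6,0] → .  [on edge]
    (5,2)@(11, 5): e=[-2,10,0] → .  [on edge]
    (6,3)@(13, 7): e=[-6,14,0] → .  [on edge]
  covered (0 px):
    . . . . . . .
    . . . . . . .
    . . . . . . .
    . . . . . . .
    . . . . . . .
T1:
  2·area = 8  (B↔C swapped to make it positive)
  edge (6, 0)→(10, 6): d=(4,6) right/bottom  bias=-1
  edge (10, 6)→(6, 2): d=(-4,-4) top-left  bias=+0
  edge (6, 2)→(6, 0): d=(0,-2) top-left  bias=+0
    (2,0)@(5, 1): e=[10,0,-2] → .  [on edge]
    (3,1)@(7, 3): e=[6,0,2] → X  [on edge]
    (4,1)@(9, 3): e=[-6,8,6] → .
    (3,2)@(7, 5): e=[14,-8,2] → .
    (4,2)@(9, 5): e=[2,0,6] → X  [on edge]
    (5,2)@(11, 5): e=[-10,8,10] → .
    (4,3)@(9, 7): e=[10,-8,6] → .
    (5,3)@(11, 7): e=[-2,0,10] → .  [on edge]
    (6,4)@(13, 9): e=[-6,0,14] → .  [on edge]
  covered (2 px):
    . . . . . . .
    . . . X . . .
    . . . . X . .
    . . . . . . .
    . . . . . . .
T2:
  2·area = 40
  edge (10, 4)→(0, 4): d=(-10,0) right/bottom  bias=-1
  edge (0, 4)→(9, 0): d=(9,-4) top-left  bias=+0
  edge (9, 0)→(10, 4): d=(1,4) right/bottom  bias=-1
    (3,0)@(7, 1): e=[30,1,9] → X
    (4,0)@(9, 1): e=[30,9,1] → X
    (5,0)@(11, 1): e=[30,17,-7] → .
    (1,1)@(3, 3): e=[10,3,27] → X
    (2,1)@(5, 3): e=[10,11,19] → X
    (5,1)@(11, 3): e=[10,35,-5] → .
    (1,2)@(3, 5): e=[-10,21,29] → .
    (2,2)@(5, 5): e=[-10,29,21] → .
    (3,2)@(7, 5): e=[-10,37,13] → .
    (4,2)@(9, 5): e=[-10,45,5] → .
  covered (6 px):
    . . . X X . .
    . X X X X . .
    . . . . . . .
    . . . . . . .
    . . . . . . .

Final: [19,11,10]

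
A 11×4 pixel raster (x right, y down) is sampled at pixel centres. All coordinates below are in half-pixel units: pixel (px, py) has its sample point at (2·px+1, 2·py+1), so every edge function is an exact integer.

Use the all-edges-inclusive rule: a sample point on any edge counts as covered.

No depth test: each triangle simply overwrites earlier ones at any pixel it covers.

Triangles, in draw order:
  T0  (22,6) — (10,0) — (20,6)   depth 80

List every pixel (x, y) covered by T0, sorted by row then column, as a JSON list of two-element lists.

T0:
  2·area = 12  (B↔C swapped to make it positive)
  edge (22, 6)→(20, 6): d=(-2,0) inclusive
  edge (20, 6)→(10, 0): d=(-10,-6) inclusive
  edge (10, 0)→(22, 6): d=(12,6) inclusive
    (7,1)@(15, 3): e=[6,0,6] → #  [on edge]
    (8,1)@(17, 3): e=[6,12,-6] → ·
    (7,2)@(15, 5): e=[2,-20,30] → ·
    (9,2)@(19, 5): e=[2,4,6] → #
    (10,2)@(21, 5): e=[2,16,-6] → ·
    (9,3)@(19, 7): e=[-2,-16,30] → ·
  covered (2 px):
    · · · · · · · · · · ·
    · · · · · · · # · · ·
    · · · · · · · · · # ·
    · · · · · · · · · · ·

Final: [[7,1],[9,2]]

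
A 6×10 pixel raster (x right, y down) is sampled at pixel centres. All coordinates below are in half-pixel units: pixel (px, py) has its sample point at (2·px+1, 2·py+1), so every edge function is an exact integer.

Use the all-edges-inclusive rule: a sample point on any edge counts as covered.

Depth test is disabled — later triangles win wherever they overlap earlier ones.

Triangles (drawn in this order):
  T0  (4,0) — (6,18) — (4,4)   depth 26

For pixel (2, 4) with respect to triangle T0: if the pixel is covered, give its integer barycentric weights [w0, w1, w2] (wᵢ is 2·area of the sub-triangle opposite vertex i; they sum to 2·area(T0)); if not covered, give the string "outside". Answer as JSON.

T0:
  2·area = 8
  edge (4, 0)→(6, 18): d=(2,18) inclusive
  edge (6, 18)→(4, 4): d=(-2,-14) inclusive
  edge (4, 4)→(4, 0): d=(0,-4) inclusive
    (2,4)@(5, 9): e=[0,4,4] → █  [on edge]
    (3,4)@(7, 9): e=[-36,32,12] → ·
    (2,5)@(5, 11): e=[4,0,4] → █  [on edge]
    (3,5)@(7, 11): e=[-32,28,12] → ·
    (2,6)@(5, 13): e=[8,-4,4] → ·
  covered (2 px):
    · · · · · ·
    · · · · · ·
    · · · · · ·
    · · · · · ·
    · · █ · · ·
    · · █ · · ·
    · · · · · ·
    · · · · · ·
    · · · · · ·
    · · · · · ·

Final: [4,4,0]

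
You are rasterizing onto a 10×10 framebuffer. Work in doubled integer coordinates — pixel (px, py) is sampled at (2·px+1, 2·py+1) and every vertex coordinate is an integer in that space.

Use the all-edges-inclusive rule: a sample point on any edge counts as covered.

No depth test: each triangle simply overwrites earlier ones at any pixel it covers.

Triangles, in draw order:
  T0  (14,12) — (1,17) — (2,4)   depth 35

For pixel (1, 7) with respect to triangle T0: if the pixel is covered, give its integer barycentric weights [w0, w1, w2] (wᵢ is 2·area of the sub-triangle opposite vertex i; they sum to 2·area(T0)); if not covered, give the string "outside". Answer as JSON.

T0:
  2·area = 164
  edge (14, 12)→(1, 17): d=(-13,5) inclusive
  edge (1, 17)→(2, 4): d=(1,-13) inclusive
  edge (2, 4)→(14, 12): d=(12,8) inclusive
    (1,2)@(3, 5): e=[146,14,4] → X
    (2,2)@(5, 5): e=[136,40,-12] → .
    (1,3)@(3, 7): e=[120,16,28] → X
    (2,3)@(5, 7): e=[110,42,12] → X
    (3,3)@(7, 7): e=[100,68,-4] → .
    (1,4)@(3, 9): e=[94,18,52] → X
    (3,4)@(7, 9): e=[74,70,20] → X
    (4,4)@(9, 9): e=[64,96,4] → X
    (5,4)@(11, 9): e=[54,122,-12] → .
    (1,5)@(3, 11): e=[68,20,76] → X
    (5,5)@(11, 11): e=[28,124,12] → X
    (6,5)@(13, 11): e=[18,150,-4] → .
    (0,8)@(1, 17): e=[0,0,164] → X  [on edge]
  covered (20 px):
    . . . . . . . . . .
    . . . . . . . . . .
    . X . . . . . . . .
    . X X . . . . . . .
    . X X X X . . . . .
    . X X X X X . . . .
    . X X X X X . . . .
    . X X . . . . . . .
    X . . . . . . . . .
    . . . . . . . . . .

Answer: [24,124,16]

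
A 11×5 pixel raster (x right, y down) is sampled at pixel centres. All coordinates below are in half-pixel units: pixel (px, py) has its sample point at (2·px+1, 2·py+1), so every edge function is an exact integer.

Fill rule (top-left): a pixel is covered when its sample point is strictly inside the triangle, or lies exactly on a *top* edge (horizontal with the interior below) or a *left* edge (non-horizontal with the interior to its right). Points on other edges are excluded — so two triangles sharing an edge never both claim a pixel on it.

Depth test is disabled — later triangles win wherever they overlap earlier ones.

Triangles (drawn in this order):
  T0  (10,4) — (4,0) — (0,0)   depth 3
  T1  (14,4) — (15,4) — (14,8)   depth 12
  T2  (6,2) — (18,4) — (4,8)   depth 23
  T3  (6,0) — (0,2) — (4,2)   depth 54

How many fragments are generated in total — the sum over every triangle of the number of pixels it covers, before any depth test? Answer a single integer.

T0:
  2·area = 16  (B↔C swapped to make it positive)
  edge (10, 4)→(0, 0): d=(-10,-4) top-left  bias=+0
  edge (0, 0)→(4, 0): d=(4,0) top-left  bias=+0
  edge (4, 0)→(10, 4): d=(6,4) right/bottom  bias=-1
    (1,0)@(3, 1): e=[2,4,10] → X
    (2,0)@(5, 1): e=[10,4,2] → X
    (3,0)@(7, 1): e=[18,4,-6] → .
    (1,1)@(3, 3): e=[-18,12,22] → .
    (2,1)@(5, 3): e=[-10,12,14] → .
  covered (2 px):
    . X X . . . . . . . .
    . . . . . . . . . . .
    . . . . . . . . . . .
    . . . . . . . . . . .
    . . . . . . . . . . .
T1:
  2·area = 4
  edge (14, 4)→(15, 4): d=(1,0) top-left  bias=+0
  edge (15, 4)→(14, 8): d=(-1,4) right/bottom  bias=-1
  edge (14, 8)→(14, 4): d=(0,-4) top-left  bias=+0
  covered (0 px):
    . . . . . . . . . . .
    . . . . . . . . . . .
    . . . . . . . . . . .
    . . . . . . . . . . .
    . . . . . . . . . . .
T2:
  2·area = 76
  edge (6, 2)→(18, 4): d=(12,2) right/bottom  bias=-1
  edge (18, 4)→(4, 8): d=(-14,4) right/bottom  bias=-1
  edge (4, 8)→(6, 2): d=(2,-6) top-left  bias=+0
    (3,1)@(7, 3): e=[10,58,8] → X
    (4,1)@(9, 3): e=[6,50,20] → X
    (5,1)@(11, 3): e=[2,42,32] → X
    (6,1)@(13, 3): e=[-2,34,44] → .
    (2,2)@(5, 5): e=[38,38,0] → X  [on edge]
    (6,2)@(13, 5): e=[22,6,48] → X
    (7,2)@(15, 5): e=[18,-2,60] → .
    (2,3)@(5, 7): e=[62,10,4] → X
    (4,3)@(9, 7): e=[54,-6,28] → .
    (5,3)@(11, 7): e=[50,-14,40] → .
    (6,3)@(13, 7): e=[46,-22,52] → .
    (2,4)@(5, 9): e=[86,-18,8] → .
  covered (10 px):
    . . . . . . . . . . .
    . . . X X X . . . . .
    . . X X X X X . . . .
    . . X X . . . . . . .
    . . . . . . . . . . .
T3:
  2·area = 8  (B↔C swapped to make it positive)
  edge (6, 0)→(4, 2): d=(-2,2) right/bottom  bias=-1
  edge (4, 2)→(0, 2): d=(-4,0) right/bottom  bias=-1
  edge (0, 2)→(6, 0): d=(6,-2) top-left  bias=+0
    (1,0)@(3, 1): e=[4,4,0] → X  [on edge]
    (2,0)@(5, 1): e=[0,4,4] → .  [on edge]
    (1,1)@(3, 3): e=[0,-4,12] → .  [on edge]
    (0,2)@(1, 5): e=[0,-12,20] → .  [on edge]
  covered (1 px):
    . X . . . . . . . . .
    . . . . . . . . . . .
    . . . . . . . . . . .
    . . . . . . . . . . .
    . . . . . . . . . . .

Result: 13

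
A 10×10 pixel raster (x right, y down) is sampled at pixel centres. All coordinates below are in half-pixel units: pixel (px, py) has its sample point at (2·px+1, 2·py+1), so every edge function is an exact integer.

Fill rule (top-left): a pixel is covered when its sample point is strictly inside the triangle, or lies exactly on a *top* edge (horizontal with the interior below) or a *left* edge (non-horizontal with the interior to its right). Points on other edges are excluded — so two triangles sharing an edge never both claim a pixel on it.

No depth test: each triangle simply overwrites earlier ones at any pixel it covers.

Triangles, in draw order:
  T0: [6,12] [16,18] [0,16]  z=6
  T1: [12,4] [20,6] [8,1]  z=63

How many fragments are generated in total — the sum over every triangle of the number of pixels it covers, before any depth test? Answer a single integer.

T0:
  2·area = 76
  edge (6, 12)→(16, 18): d=(10,6) right/bottom  bias=-1
  edge (16, 18)→(0, 16): d=(-16,-2) top-left  bias=+0
  edge (0, 16)→(6, 12): d=(6,-4) top-left  bias=+0
    (0,4)@(1, 9): e=[0,114,-38] → ·  [on edge]
    (2,6)@(5, 13): e=[16,58,2] → █
    (3,6)@(7, 13): e=[4,62,10] → █
    (4,6)@(9, 13): e=[-8,66,18] → ·
    (1,7)@(3, 15): e=[48,22,6] → █
    (4,7)@(9, 15): e=[12,34,30] → █
    (5,7)@(11, 15): e=[0,38,38] → ·  [on edge]
    (1,8)@(3, 17): e=[68,-10,18] → ·
    (2,8)@(5, 17): e=[56,-6,26] → ·
    (3,8)@(7, 17): e=[44,-2,34] → ·
    (4,8)@(9, 17): e=[32,2,42] → █
    (5,8)@(11, 17): e=[20,6,50] → █
  covered (9 px):
    · · · · · · · · · ·
    · · · · · · · · · ·
    · · · · · · · · · ·
    · · · · · · · · · ·
    · · · · · · · · · ·
    · · · · · · · · · ·
    · · █ █ · · · · · ·
    · █ █ █ █ · · · · ·
    · · · · █ █ █ · · ·
    · · · · · · · · · ·
T1:
  2·area = 16  (B↔C swapped to make it positive)
  edge (12, 4)→(8, 1): d=(-4,-3) top-left  bias=+0
  edge (8, 1)→(20, 6): d=(12,5) right/bottom  bias=-1
  edge (20, 6)→(12, 4): d=(-8,-2) top-left  bias=+0
    (5,1)@(11, 3): e=[1,9,6] → █
    (6,1)@(13, 3): e=[7,-1,10] → ·
    (5,2)@(11, 5): e=[-7,33,-10] → ·
    (8,2)@(17, 5): e=[11,3,2] → █
    (9,2)@(19, 5): e=[17,-7,6] → ·
    (8,3)@(17, 7): e=[3,27,-14] → ·
  covered (2 px):
    · · · · · · · · · ·
    · · · · · █ · · · ·
    · · · · · · · · █ ·
    · · · · · · · · · ·
    · · · · · · · · · ·
    · · · · · · · · · ·
    · · · · · · · · · ·
    · · · · · · · · · ·
    · · · · · · · · · ·
    · · · · · · · · · ·

Answer: 11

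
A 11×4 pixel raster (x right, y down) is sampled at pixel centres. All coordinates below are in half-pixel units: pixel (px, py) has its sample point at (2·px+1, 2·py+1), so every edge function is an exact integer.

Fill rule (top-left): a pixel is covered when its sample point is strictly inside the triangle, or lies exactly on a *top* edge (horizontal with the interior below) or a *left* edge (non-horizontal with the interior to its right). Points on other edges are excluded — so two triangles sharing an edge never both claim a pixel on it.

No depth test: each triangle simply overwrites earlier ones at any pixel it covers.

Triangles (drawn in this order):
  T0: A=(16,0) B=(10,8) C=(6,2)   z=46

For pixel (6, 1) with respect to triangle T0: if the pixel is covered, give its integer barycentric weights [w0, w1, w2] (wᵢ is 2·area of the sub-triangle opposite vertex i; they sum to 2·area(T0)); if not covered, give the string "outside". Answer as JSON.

T0:
  2·area = 68
  edge (16, 0)→(10, 8): d=(-6,8) right/bottom  bias=-1
  edge (10, 8)→(6, 2): d=(-4,-6) top-left  bias=+0
  edge (6, 2)→(16, 0): d=(10,-2) top-left  bias=+0
    (5,0)@(11, 1): e=[34,34,0] → █  [on edge]
    (6,0)@(13, 1): e=[18,46,4] → █
    (7,0)@(15, 1): e=[2,58,8] → █
    (8,0)@(17, 1): e=[-14,70,12] → ·
    (0,1)@(1, 3): e=[102,-34,0] → ·  [on edge]
    (3,1)@(7, 3): e=[54,2,12] → █
    (4,1)@(9, 3): e=[38,14,16] → █
    (7,1)@(15, 3): e=[-10,50,28] → ·
    (3,2)@(7, 5): e=[42,-6,32] → ·
    (4,2)@(9, 5): e=[26,6,36] → █
    (6,2)@(13, 5): e=[-6,30,44] → ·
    (4,3)@(9, 7): e=[14,-2,56] → ·
  covered (9 px):
    · · · · · █ █ █ · · ·
    · · · █ █ █ █ · · · ·
    · · · · █ █ · · · · ·
    · · · · · · · · · · ·

Answer: [38,24,6]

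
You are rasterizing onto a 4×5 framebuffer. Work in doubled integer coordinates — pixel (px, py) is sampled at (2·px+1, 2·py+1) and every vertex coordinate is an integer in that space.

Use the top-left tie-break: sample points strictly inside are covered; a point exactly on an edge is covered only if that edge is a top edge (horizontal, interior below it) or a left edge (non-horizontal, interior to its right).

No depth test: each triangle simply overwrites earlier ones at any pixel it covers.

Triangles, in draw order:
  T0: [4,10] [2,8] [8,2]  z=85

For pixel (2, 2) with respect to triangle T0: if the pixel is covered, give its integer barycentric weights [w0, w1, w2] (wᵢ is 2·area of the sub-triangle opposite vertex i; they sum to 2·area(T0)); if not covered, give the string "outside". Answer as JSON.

T0:
  2·area = 24
  edge (4, 10)→(2, 8): d=(-2,-2) top-left  bias=+0
  edge (2, 8)→(8, 2): d=(6,-6) top-left  bias=+0
  edge (8, 2)→(4, 10): d=(-4,8) right/bottom  bias=-1
    (3,1)@(7, 3): e=[20,0,4] → █  [on edge]
    (2,2)@(5, 5): e=[12,0,12] → █  [on edge]
    (3,2)@(7, 5): e=[16,12,-4] → ·
    (0,3)@(1, 7): e=[0,-12,36] → ·  [on edge]
    (1,3)@(3, 7): e=[4,0,20] → █  [on edge]
    (3,3)@(7, 7): e=[12,24,-12] → ·
    (0,4)@(1, 9): e=[-4,0,28] → ·  [on edge]
    (1,4)@(3, 9): e=[0,12,12] → █  [on edge]
    (2,4)@(5, 9): e=[4,24,-4] → ·
  covered (5 px):
    · · · ·
    · · · █
    · · █ ·
    · █ █ ·
    · █ · ·

Answer: [0,12,12]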